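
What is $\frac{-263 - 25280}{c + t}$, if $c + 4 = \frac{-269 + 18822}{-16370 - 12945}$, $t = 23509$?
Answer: $- \frac{748793045}{689030522} \approx -1.0867$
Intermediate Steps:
$c = - \frac{135813}{29315}$ ($c = -4 + \frac{-269 + 18822}{-16370 - 12945} = -4 + \frac{18553}{-29315} = -4 + 18553 \left(- \frac{1}{29315}\right) = -4 - \frac{18553}{29315} = - \frac{135813}{29315} \approx -4.6329$)
$\frac{-263 - 25280}{c + t} = \frac{-263 - 25280}{- \frac{135813}{29315} + 23509} = - \frac{25543}{\frac{689030522}{29315}} = \left(-25543\right) \frac{29315}{689030522} = - \frac{748793045}{689030522}$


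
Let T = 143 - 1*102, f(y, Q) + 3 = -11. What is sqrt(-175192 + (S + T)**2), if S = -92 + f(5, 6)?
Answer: I*sqrt(170967) ≈ 413.48*I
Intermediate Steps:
f(y, Q) = -14 (f(y, Q) = -3 - 11 = -14)
S = -106 (S = -92 - 14 = -106)
T = 41 (T = 143 - 102 = 41)
sqrt(-175192 + (S + T)**2) = sqrt(-175192 + (-106 + 41)**2) = sqrt(-175192 + (-65)**2) = sqrt(-175192 + 4225) = sqrt(-170967) = I*sqrt(170967)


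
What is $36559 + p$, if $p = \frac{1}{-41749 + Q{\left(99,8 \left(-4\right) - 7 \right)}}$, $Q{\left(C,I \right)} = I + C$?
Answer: $\frac{1524108150}{41689} \approx 36559.0$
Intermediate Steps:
$Q{\left(C,I \right)} = C + I$
$p = - \frac{1}{41689}$ ($p = \frac{1}{-41749 + \left(99 + \left(8 \left(-4\right) - 7\right)\right)} = \frac{1}{-41749 + \left(99 - 39\right)} = \frac{1}{-41749 + 60} = \frac{1}{-41689} = - \frac{1}{41689} \approx -2.3987 \cdot 10^{-5}$)
$36559 + p = 36559 - \frac{1}{41689} = \frac{1524108150}{41689}$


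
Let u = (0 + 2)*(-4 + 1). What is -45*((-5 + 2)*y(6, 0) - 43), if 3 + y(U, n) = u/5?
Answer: 1368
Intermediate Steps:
u = -6 (u = 2*(-3) = -6)
y(U, n) = -21/5 (y(U, n) = -3 - 6/5 = -21/5)
-45*((-5 + 2)*y(6, 0) - 43) = -45*((-5 + 2)*(-21/5) - 43) = -45*(-3*(-21/5) - 43) = -45*(63/5 - 43) = -45*(-152/5) = 1368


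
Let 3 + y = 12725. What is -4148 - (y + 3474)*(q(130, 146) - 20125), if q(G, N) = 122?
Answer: 323964440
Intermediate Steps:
y = 12722 (y = -3 + 12725 = 12722)
-4148 - (y + 3474)*(q(130, 146) - 20125) = -4148 - (12722 + 3474)*(122 - 20125) = -4148 - 16196*(-20003) = -4148 - 1*(-323968588) = -4148 + 323968588 = 323964440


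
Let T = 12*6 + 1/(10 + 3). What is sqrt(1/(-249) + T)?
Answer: 10*sqrt(7551921)/3237 ≈ 8.4896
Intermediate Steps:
T = 937/13 (T = 72 + 1/13 = 937/13 ≈ 72.077)
sqrt(1/(-249) + T) = sqrt(1/(-249) + 937/13) = sqrt(-1/249 + 937/13) = sqrt(233300/3237) = 10*sqrt(7551921)/3237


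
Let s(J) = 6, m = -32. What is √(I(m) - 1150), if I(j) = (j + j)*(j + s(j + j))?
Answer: √514 ≈ 22.672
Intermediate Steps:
I(j) = 2*j*(6 + j) (I(j) = (j + j)*(j + 6) = (2*j)*(6 + j) = 2*j*(6 + j))
√(I(m) - 1150) = √(2*(-32)*(6 - 32) - 1150) = √(2*(-32)*(-26) - 1150) = √(1664 - 1150) = √514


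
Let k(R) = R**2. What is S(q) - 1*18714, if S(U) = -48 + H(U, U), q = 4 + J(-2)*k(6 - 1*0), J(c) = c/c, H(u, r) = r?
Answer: -18722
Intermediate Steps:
J(c) = 1
q = 40 (q = 4 + 1*(6 - 1*0)**2 = 4 + 1*(6 + 0)**2 = 4 + 1*6**2 = 4 + 1*36 = 4 + 36 = 40)
S(U) = -48 + U
S(q) - 1*18714 = (-48 + 40) - 1*18714 = -8 - 18714 = -18722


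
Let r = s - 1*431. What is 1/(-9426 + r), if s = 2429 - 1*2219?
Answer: -1/9647 ≈ -0.00010366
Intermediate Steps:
s = 210 (s = 2429 - 2219 = 210)
r = -221 (r = 210 - 1*431 = 210 - 431 = -221)
1/(-9426 + r) = 1/(-9426 - 221) = 1/(-9647) = -1/9647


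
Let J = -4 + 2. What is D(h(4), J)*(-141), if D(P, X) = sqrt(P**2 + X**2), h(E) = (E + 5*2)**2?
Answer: -282*sqrt(9605) ≈ -27637.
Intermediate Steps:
J = -2
h(E) = (10 + E)**2 (h(E) = (E + 10)**2 = (10 + E)**2)
D(h(4), J)*(-141) = sqrt(((10 + 4)**2)**2 + (-2)**2)*(-141) = sqrt((14**2)**2 + 4)*(-141) = sqrt(196**2 + 4)*(-141) = sqrt(38416 + 4)*(-141) = sqrt(38420)*(-141) = (2*sqrt(9605))*(-141) = -282*sqrt(9605)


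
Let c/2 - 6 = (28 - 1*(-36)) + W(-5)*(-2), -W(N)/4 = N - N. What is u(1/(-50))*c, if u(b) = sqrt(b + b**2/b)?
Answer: 28*I ≈ 28.0*I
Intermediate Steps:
W(N) = 0 (W(N) = -4*(N - N) = -4*0 = 0)
u(b) = sqrt(2)*sqrt(b) (u(b) = sqrt(b + b) = sqrt(2*b) = sqrt(2)*sqrt(b))
c = 140 (c = 12 + 2*((28 - 1*(-36)) + 0*(-2)) = 12 + 2*((28 + 36) + 0) = 12 + 2*(64 + 0) = 12 + 2*64 = 12 + 128 = 140)
u(1/(-50))*c = (sqrt(2)*sqrt(1/(-50)))*140 = (sqrt(2)*sqrt(-1/50))*140 = (sqrt(2)*(I*sqrt(2)/10))*140 = (I/5)*140 = 28*I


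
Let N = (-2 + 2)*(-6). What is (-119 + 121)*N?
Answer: 0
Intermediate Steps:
N = 0 (N = 0*(-6) = 0)
(-119 + 121)*N = (-119 + 121)*0 = 2*0 = 0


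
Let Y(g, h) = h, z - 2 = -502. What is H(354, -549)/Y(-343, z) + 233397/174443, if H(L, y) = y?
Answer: 212467707/87221500 ≈ 2.4360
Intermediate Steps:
z = -500 (z = 2 - 502 = -500)
H(354, -549)/Y(-343, z) + 233397/174443 = -549/(-500) + 233397/174443 = -549*(-1/500) + 233397*(1/174443) = 549/500 + 233397/174443 = 212467707/87221500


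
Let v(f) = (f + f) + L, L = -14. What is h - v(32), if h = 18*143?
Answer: 2524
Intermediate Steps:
v(f) = -14 + 2*f (v(f) = (f + f) - 14 = 2*f - 14 = -14 + 2*f)
h = 2574
h - v(32) = 2574 - (-14 + 2*32) = 2574 - (-14 + 64) = 2574 - 1*50 = 2574 - 50 = 2524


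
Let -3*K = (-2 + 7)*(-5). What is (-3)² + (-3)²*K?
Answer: 84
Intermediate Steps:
K = 25/3 (K = -(-2 + 7)*(-5)/3 = -5*(-5)/3 = -⅓*(-25) = 25/3 ≈ 8.3333)
(-3)² + (-3)²*K = (-3)² + (-3)²*(25/3) = 9 + 9*(25/3) = 9 + 75 = 84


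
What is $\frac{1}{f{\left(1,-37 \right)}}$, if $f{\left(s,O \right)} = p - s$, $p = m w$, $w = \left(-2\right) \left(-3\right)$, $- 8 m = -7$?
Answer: $\frac{4}{17} \approx 0.23529$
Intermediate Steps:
$m = \frac{7}{8}$ ($m = \left(- \frac{1}{8}\right) \left(-7\right) = \frac{7}{8} \approx 0.875$)
$w = 6$
$p = \frac{21}{4}$ ($p = \frac{7}{8} \cdot 6 = \frac{21}{4} \approx 5.25$)
$f{\left(s,O \right)} = \frac{21}{4} - s$
$\frac{1}{f{\left(1,-37 \right)}} = \frac{1}{\frac{21}{4} - 1} = \frac{1}{\frac{17}{4}} = \frac{4}{17}$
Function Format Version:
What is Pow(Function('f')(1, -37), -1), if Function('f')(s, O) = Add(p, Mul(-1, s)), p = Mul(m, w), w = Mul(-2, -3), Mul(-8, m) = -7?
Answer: Rational(4, 17) ≈ 0.23529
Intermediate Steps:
m = Rational(7, 8) (m = Mul(Rational(-1, 8), -7) = Rational(7, 8) ≈ 0.87500)
w = 6
p = Rational(21, 4) (p = Mul(Rational(7, 8), 6) = Rational(21, 4) ≈ 5.2500)
Function('f')(s, O) = Add(Rational(21, 4), Mul(-1, s))
Pow(Function('f')(1, -37), -1) = Pow(Add(Rational(21, 4), Mul(-1, 1)), -1) = Pow(Add(Rational(21, 4), -1), -1) = Pow(Rational(17, 4), -1) = Rational(4, 17)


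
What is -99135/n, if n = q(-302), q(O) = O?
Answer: 99135/302 ≈ 328.26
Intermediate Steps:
n = -302
-99135/n = -99135/(-302) = -99135*(-1/302) = 99135/302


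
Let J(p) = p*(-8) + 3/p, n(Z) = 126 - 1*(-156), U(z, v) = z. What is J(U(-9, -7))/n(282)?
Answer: 215/846 ≈ 0.25414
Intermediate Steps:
n(Z) = 282 (n(Z) = 126 + 156 = 282)
J(p) = -8*p + 3/p
J(U(-9, -7))/n(282) = (-8*(-9) + 3/(-9))/282 = (72 + 3*(-⅑))*(1/282) = (72 - ⅓)*(1/282) = (215/3)*(1/282) = 215/846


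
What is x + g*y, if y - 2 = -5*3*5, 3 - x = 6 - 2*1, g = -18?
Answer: 1313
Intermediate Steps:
x = -1 (x = 3 - (6 - 2*1) = 3 - (6 - 2) = 3 - 1*4 = 3 - 4 = -1)
y = -73 (y = 2 - 5*3*5 = 2 - 15*5 = 2 - 75 = -73)
x + g*y = -1 - 18*(-73) = -1 + 1314 = 1313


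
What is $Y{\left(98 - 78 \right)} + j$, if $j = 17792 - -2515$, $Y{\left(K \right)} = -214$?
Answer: $20093$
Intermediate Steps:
$j = 20307$ ($j = 17792 + 2515 = 20307$)
$Y{\left(98 - 78 \right)} + j = -214 + 20307 = 20093$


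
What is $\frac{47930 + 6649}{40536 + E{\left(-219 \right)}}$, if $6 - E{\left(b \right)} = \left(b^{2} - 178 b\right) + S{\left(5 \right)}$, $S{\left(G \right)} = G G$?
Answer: $- \frac{54579}{46426} \approx -1.1756$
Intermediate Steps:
$S{\left(G \right)} = G^{2}$
$E{\left(b \right)} = -19 - b^{2} + 178 b$ ($E{\left(b \right)} = 6 - \left(\left(b^{2} - 178 b\right) + 5^{2}\right) = 6 - \left(\left(b^{2} - 178 b\right) + 25\right) = 6 - \left(25 + b^{2} - 178 b\right) = -19 - b^{2} + 178 b$)
$\frac{47930 + 6649}{40536 + E{\left(-219 \right)}} = \frac{47930 + 6649}{40536 - 86962} = \frac{54579}{40536 - 86962} = \frac{54579}{-46426} = 54579 \left(- \frac{1}{46426}\right) = - \frac{54579}{46426}$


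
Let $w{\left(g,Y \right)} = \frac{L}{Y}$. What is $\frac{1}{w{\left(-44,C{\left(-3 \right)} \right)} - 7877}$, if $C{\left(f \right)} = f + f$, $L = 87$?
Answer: $- \frac{2}{15783} \approx -0.00012672$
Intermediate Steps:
$C{\left(f \right)} = 2 f$
$w{\left(g,Y \right)} = \frac{87}{Y}$
$\frac{1}{w{\left(-44,C{\left(-3 \right)} \right)} - 7877} = \frac{1}{\frac{87}{2 \left(-3\right)} - 7877} = \frac{1}{\frac{87}{-6} - 7877} = \frac{1}{87 \left(- \frac{1}{6}\right) - 7877} = \frac{1}{- \frac{29}{2} - 7877} = \frac{1}{- \frac{15783}{2}} = - \frac{2}{15783}$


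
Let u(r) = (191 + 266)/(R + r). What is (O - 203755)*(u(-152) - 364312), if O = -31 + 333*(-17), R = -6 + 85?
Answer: 5570291766151/73 ≈ 7.6305e+10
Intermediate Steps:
R = 79
O = -5692 (O = -31 - 5661 = -5692)
u(r) = 457/(79 + r) (u(r) = (191 + 266)/(79 + r) = 457/(79 + r))
(O - 203755)*(u(-152) - 364312) = (-5692 - 203755)*(457/(79 - 152) - 364312) = -209447*(457/(-73) - 364312) = -209447*(457*(-1/73) - 364312) = -209447*(-457/73 - 364312) = -209447*(-26595233/73) = 5570291766151/73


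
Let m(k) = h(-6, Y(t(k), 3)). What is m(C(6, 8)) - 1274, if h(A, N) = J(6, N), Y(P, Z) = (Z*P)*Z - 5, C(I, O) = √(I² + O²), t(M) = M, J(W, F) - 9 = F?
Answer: -1180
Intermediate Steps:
J(W, F) = 9 + F
Y(P, Z) = -5 + P*Z² (Y(P, Z) = (P*Z)*Z - 5 = P*Z² - 5 = -5 + P*Z²)
h(A, N) = 9 + N
m(k) = 4 + 9*k (m(k) = 9 + (-5 + k*3²) = 9 + (-5 + k*9) = 9 + (-5 + 9*k) = 4 + 9*k)
m(C(6, 8)) - 1274 = (4 + 9*√(6² + 8²)) - 1274 = (4 + 9*√(36 + 64)) - 1274 = (4 + 9*√100) - 1274 = (4 + 9*10) - 1274 = (4 + 90) - 1274 = 94 - 1274 = -1180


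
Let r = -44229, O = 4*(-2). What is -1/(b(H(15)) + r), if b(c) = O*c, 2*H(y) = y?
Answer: 1/44289 ≈ 2.2579e-5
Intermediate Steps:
H(y) = y/2
O = -8
b(c) = -8*c
-1/(b(H(15)) + r) = -1/(-4*15 - 44229) = -1/(-8*15/2 - 44229) = -1/(-60 - 44229) = -1/(-44289) = -1*(-1/44289) = 1/44289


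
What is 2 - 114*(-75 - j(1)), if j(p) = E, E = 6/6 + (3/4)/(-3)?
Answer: 17275/2 ≈ 8637.5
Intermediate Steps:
E = ¾ (E = 6*(⅙) + (3*(¼))*(-⅓) = 1 + (¾)*(-⅓) = 1 - ¼ = ¾ ≈ 0.75000)
j(p) = ¾
2 - 114*(-75 - j(1)) = 2 - 114*(-75 - 1*¾) = 2 - 114*(-75 - ¾) = 2 - 114*(-303/4) = 2 + 17271/2 = 17275/2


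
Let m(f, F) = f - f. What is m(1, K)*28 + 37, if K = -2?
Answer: 37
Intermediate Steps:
m(f, F) = 0
m(1, K)*28 + 37 = 0*28 + 37 = 0 + 37 = 37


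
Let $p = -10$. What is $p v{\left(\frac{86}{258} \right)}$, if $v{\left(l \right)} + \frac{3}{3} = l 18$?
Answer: $-50$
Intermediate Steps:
$v{\left(l \right)} = -1 + 18 l$ ($v{\left(l \right)} = -1 + l 18 = -1 + 18 l$)
$p v{\left(\frac{86}{258} \right)} = - 10 \left(-1 + 18 \cdot \frac{86}{258}\right) = - 10 \left(-1 + 18 \cdot 86 \cdot \frac{1}{258}\right) = - 10 \left(-1 + 18 \cdot \frac{1}{3}\right) = - 10 \left(-1 + 6\right) = \left(-10\right) 5 = -50$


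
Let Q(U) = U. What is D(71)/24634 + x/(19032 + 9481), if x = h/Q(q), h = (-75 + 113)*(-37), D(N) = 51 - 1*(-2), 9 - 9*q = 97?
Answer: 111175817/15452563324 ≈ 0.0071947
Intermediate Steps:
q = -88/9 (q = 1 - ⅑*97 = 1 - 97/9 = -88/9 ≈ -9.7778)
D(N) = 53 (D(N) = 51 + 2 = 53)
h = -1406 (h = 38*(-37) = -1406)
x = 6327/44 (x = -1406/(-88/9) = -1406*(-9/88) = 6327/44 ≈ 143.80)
D(71)/24634 + x/(19032 + 9481) = 53/24634 + 6327/(44*(19032 + 9481)) = 53*(1/24634) + (6327/44)/28513 = 53/24634 + (6327/44)*(1/28513) = 53/24634 + 6327/1254572 = 111175817/15452563324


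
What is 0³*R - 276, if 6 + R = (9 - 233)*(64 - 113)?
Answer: -276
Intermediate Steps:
R = 10970 (R = -6 + (9 - 233)*(64 - 113) = -6 - 224*(-49) = -6 + 10976 = 10970)
0³*R - 276 = 0³*10970 - 276 = 0*10970 - 276 = 0 - 276 = -276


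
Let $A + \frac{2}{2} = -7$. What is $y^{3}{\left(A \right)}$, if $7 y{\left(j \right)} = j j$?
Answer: $\frac{262144}{343} \approx 764.27$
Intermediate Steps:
$A = -8$ ($A = -1 - 7 = -8$)
$y{\left(j \right)} = \frac{j^{2}}{7}$ ($y{\left(j \right)} = \frac{j j}{7} = \frac{j^{2}}{7}$)
$y^{3}{\left(A \right)} = \left(\frac{\left(-8\right)^{2}}{7}\right)^{3} = \left(\frac{1}{7} \cdot 64\right)^{3} = \left(\frac{64}{7}\right)^{3} = \frac{262144}{343}$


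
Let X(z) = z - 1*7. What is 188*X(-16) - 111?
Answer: -4435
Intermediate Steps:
X(z) = -7 + z (X(z) = z - 7 = -7 + z)
188*X(-16) - 111 = 188*(-7 - 16) - 111 = 188*(-23) - 111 = -4324 - 111 = -4435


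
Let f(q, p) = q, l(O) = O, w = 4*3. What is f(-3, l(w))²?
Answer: 9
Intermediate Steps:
w = 12
f(-3, l(w))² = (-3)² = 9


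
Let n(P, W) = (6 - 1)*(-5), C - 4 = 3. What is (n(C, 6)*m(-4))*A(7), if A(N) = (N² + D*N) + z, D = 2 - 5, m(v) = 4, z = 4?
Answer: -3200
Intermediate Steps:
C = 7 (C = 4 + 3 = 7)
D = -3
A(N) = 4 + N² - 3*N (A(N) = (N² - 3*N) + 4 = 4 + N² - 3*N)
n(P, W) = -25 (n(P, W) = 5*(-5) = -25)
(n(C, 6)*m(-4))*A(7) = (-25*4)*(4 + 7² - 3*7) = -100*(4 + 49 - 21) = -100*32 = -3200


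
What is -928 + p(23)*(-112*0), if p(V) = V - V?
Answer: -928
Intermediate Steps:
p(V) = 0
-928 + p(23)*(-112*0) = -928 + 0*(-112*0) = -928 + 0*0 = -928 + 0 = -928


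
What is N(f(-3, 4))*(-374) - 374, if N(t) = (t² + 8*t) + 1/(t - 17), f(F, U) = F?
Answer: 52547/10 ≈ 5254.7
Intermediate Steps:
N(t) = t² + 1/(-17 + t) + 8*t (N(t) = (t² + 8*t) + 1/(-17 + t) = t² + 1/(-17 + t) + 8*t)
N(f(-3, 4))*(-374) - 374 = ((1 + (-3)³ - 136*(-3) - 9*(-3)²)/(-17 - 3))*(-374) - 374 = ((1 - 27 + 408 - 9*9)/(-20))*(-374) - 374 = -(1 - 27 + 408 - 81)/20*(-374) - 374 = -1/20*301*(-374) - 374 = -301/20*(-374) - 374 = 56287/10 - 374 = 52547/10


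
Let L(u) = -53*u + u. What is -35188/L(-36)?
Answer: -8797/468 ≈ -18.797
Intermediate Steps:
L(u) = -52*u
-35188/L(-36) = -35188/((-52*(-36))) = -35188/1872 = -35188*1/1872 = -8797/468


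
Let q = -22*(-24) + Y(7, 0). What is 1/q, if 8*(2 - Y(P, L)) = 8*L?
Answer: 1/530 ≈ 0.0018868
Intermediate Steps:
Y(P, L) = 2 - L
q = 530 (q = -22*(-24) + (2 - 1*0) = 528 + (2 + 0) = 528 + 2 = 530)
1/q = 1/530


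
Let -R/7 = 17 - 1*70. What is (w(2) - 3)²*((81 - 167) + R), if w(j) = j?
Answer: 285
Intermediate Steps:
R = 371 (R = -7*(17 - 1*70) = -7*(17 - 70) = -7*(-53) = 371)
(w(2) - 3)²*((81 - 167) + R) = (2 - 3)²*((81 - 167) + 371) = (-1)²*(-86 + 371) = 1*285 = 285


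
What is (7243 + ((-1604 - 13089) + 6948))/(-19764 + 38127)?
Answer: -502/18363 ≈ -0.027338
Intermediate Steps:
(7243 + ((-1604 - 13089) + 6948))/(-19764 + 38127) = (7243 + (-14693 + 6948))/18363 = (7243 - 7745)*(1/18363) = -502*1/18363 = -502/18363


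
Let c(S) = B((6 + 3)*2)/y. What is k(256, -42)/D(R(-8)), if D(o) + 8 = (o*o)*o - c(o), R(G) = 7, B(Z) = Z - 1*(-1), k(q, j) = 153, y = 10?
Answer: 1530/3331 ≈ 0.45932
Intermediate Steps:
B(Z) = 1 + Z (B(Z) = Z + 1 = 1 + Z)
c(S) = 19/10 (c(S) = (1 + (6 + 3)*2)/10 = (1 + 9*2)*(1/10) = (1 + 18)*(1/10) = 19*(1/10) = 19/10)
D(o) = -99/10 + o**3 (D(o) = -8 + ((o*o)*o - 1*19/10) = -8 + (o**2*o - 19/10) = -8 + (o**3 - 19/10) = -8 + (-19/10 + o**3) = -99/10 + o**3)
k(256, -42)/D(R(-8)) = 153/(-99/10 + 7**3) = 153/(-99/10 + 343) = 153/(3331/10) = 153*(10/3331) = 1530/3331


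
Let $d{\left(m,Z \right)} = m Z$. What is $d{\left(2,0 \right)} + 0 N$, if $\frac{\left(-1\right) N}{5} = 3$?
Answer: $0$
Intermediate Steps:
$d{\left(m,Z \right)} = Z m$
$N = -15$ ($N = \left(-5\right) 3 = -15$)
$d{\left(2,0 \right)} + 0 N = 0 \cdot 2 + 0 \left(-15\right) = 0 + 0 = 0$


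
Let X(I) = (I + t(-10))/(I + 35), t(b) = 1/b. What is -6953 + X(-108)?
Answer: -5074609/730 ≈ -6951.5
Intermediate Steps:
X(I) = (-⅒ + I)/(35 + I) (X(I) = (I + 1/(-10))/(I + 35) = (I - ⅒)/(35 + I) = (-⅒ + I)/(35 + I))
-6953 + X(-108) = -6953 + (-⅒ - 108)/(35 - 108) = -6953 - 1081/10/(-73) = -6953 - 1/73*(-1081/10) = -6953 + 1081/730 = -5074609/730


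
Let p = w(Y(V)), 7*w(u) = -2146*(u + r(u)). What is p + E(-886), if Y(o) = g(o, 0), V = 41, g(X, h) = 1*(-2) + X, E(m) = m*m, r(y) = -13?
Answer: 5439176/7 ≈ 7.7703e+5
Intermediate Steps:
E(m) = m**2
g(X, h) = -2 + X
Y(o) = -2 + o
w(u) = 27898/7 - 2146*u/7 (w(u) = (-2146*(u - 13))/7 = (-2146*(-13 + u))/7 = (27898 - 2146*u)/7 = 27898/7 - 2146*u/7)
p = -55796/7 (p = 27898/7 - 2146*(-2 + 41)/7 = 27898/7 - 2146/7*39 = 27898/7 - 83694/7 = -55796/7 ≈ -7970.9)
p + E(-886) = -55796/7 + (-886)**2 = -55796/7 + 784996 = 5439176/7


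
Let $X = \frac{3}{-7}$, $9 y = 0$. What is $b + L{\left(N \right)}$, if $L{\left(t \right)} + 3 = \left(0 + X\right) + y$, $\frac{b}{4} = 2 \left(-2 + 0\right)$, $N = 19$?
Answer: $- \frac{136}{7} \approx -19.429$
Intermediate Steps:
$y = 0$ ($y = \frac{1}{9} \cdot 0 = 0$)
$X = - \frac{3}{7}$ ($X = 3 \left(- \frac{1}{7}\right) = - \frac{3}{7} \approx -0.42857$)
$b = -16$ ($b = 4 \cdot 2 \left(-2 + 0\right) = 4 \cdot 2 \left(-2\right) = 4 \left(-4\right) = -16$)
$L{\left(t \right)} = - \frac{24}{7}$ ($L{\left(t \right)} = -3 + \left(\left(0 - \frac{3}{7}\right) + 0\right) = -3 + \left(- \frac{3}{7} + 0\right) = -3 - \frac{3}{7} = - \frac{24}{7}$)
$b + L{\left(N \right)} = -16 - \frac{24}{7} = - \frac{136}{7}$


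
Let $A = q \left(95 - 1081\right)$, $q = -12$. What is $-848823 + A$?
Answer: $-836991$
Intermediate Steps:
$A = 11832$ ($A = - 12 \left(95 - 1081\right) = \left(-12\right) \left(-986\right) = 11832$)
$-848823 + A = -848823 + 11832 = -836991$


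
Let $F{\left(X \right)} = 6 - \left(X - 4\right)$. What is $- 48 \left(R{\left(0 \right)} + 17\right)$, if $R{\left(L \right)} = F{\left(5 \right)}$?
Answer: $-1056$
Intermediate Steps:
$F{\left(X \right)} = 10 - X$ ($F{\left(X \right)} = 6 - \left(-4 + X\right) = 10 - X$)
$R{\left(L \right)} = 5$ ($R{\left(L \right)} = 10 - 5 = 5$)
$- 48 \left(R{\left(0 \right)} + 17\right) = - 48 \left(5 + 17\right) = \left(-48\right) 22 = -1056$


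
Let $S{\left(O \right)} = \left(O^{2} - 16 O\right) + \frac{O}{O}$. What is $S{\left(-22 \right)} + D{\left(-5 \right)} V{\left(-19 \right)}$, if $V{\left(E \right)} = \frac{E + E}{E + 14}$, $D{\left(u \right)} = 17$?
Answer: $\frac{4831}{5} \approx 966.2$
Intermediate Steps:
$V{\left(E \right)} = \frac{2 E}{14 + E}$
$S{\left(O \right)} = 1 + O^{2} - 16 O$ ($S{\left(O \right)} = \left(O^{2} - 16 O\right) + 1 = 1 + O^{2} - 16 O$)
$S{\left(-22 \right)} + D{\left(-5 \right)} V{\left(-19 \right)} = \left(1 + \left(-22\right)^{2} - -352\right) + 17 \cdot 2 \left(-19\right) \frac{1}{14 - 19} = \left(1 + 484 + 352\right) + 17 \cdot 2 \left(-19\right) \frac{1}{-5} = 837 + 17 \cdot 2 \left(-19\right) \left(- \frac{1}{5}\right) = 837 + 17 \cdot \frac{38}{5} = 837 + \frac{646}{5} = \frac{4831}{5}$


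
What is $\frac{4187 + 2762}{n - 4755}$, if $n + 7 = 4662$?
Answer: $- \frac{6949}{100} \approx -69.49$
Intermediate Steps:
$n = 4655$ ($n = -7 + 4662 = 4655$)
$\frac{4187 + 2762}{n - 4755} = \frac{4187 + 2762}{4655 - 4755} = \frac{6949}{-100} = 6949 \left(- \frac{1}{100}\right) = - \frac{6949}{100}$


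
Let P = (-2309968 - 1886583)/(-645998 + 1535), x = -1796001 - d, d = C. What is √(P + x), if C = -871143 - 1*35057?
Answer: 4*I*√2566393203107274/214821 ≈ 943.29*I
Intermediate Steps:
C = -906200 (C = -871143 - 35057 = -906200)
d = -906200
x = -889801 (x = -1796001 - 1*(-906200) = -1796001 + 906200 = -889801)
P = 4196551/644463 (P = -4196551/(-644463) = -4196551*(-1/644463) = 4196551/644463 ≈ 6.5117)
√(P + x) = √(4196551/644463 - 889801) = √(-573439625312/644463) = 4*I*√2566393203107274/214821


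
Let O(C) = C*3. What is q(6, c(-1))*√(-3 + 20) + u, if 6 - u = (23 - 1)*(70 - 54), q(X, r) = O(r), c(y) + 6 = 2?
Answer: -346 - 12*√17 ≈ -395.48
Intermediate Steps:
c(y) = -4 (c(y) = -6 + 2 = -4)
O(C) = 3*C
q(X, r) = 3*r
u = -346 (u = 6 - (23 - 1)*(70 - 54) = 6 - 22*16 = 6 - 1*352 = 6 - 352 = -346)
q(6, c(-1))*√(-3 + 20) + u = (3*(-4))*√(-3 + 20) - 346 = -12*√17 - 346 = -346 - 12*√17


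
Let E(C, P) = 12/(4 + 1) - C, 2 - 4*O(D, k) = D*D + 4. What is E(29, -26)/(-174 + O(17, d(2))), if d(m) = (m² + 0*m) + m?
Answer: 76/705 ≈ 0.10780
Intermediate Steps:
d(m) = m + m² (d(m) = (m² + 0) + m = m² + m = m + m²)
O(D, k) = -½ - D²/4 (O(D, k) = ½ - (D*D + 4)/4 = ½ - (D² + 4)/4 = ½ - (4 + D²)/4 = ½ + (-1 - D²/4) = -½ - D²/4)
E(C, P) = 12/5 - C
E(29, -26)/(-174 + O(17, d(2))) = (12/5 - 1*29)/(-174 + (-½ - ¼*17²)) = (12/5 - 29)/(-174 + (-½ - ¼*289)) = -133/(5*(-174 + (-½ - 289/4))) = -133/(5*(-174 - 291/4)) = -133/(5*(-987/4)) = -133/5*(-4/987) = 76/705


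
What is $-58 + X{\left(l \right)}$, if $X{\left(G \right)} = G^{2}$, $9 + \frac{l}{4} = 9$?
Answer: $-58$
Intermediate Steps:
$l = 0$ ($l = -36 + 4 \cdot 9 = -36 + 36 = 0$)
$-58 + X{\left(l \right)} = -58 + 0^{2} = -58 + 0 = -58$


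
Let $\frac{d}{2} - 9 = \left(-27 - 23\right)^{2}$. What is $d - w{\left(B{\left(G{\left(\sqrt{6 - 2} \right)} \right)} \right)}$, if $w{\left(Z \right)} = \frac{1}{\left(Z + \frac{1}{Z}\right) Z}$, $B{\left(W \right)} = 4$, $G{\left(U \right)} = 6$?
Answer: $\frac{85305}{17} \approx 5017.9$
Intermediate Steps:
$d = 5018$ ($d = 18 + 2 \left(-27 - 23\right)^{2} = 18 + 2 \left(-50\right)^{2} = 18 + 2 \cdot 2500 = 18 + 5000 = 5018$)
$w{\left(Z \right)} = \frac{1}{Z \left(Z + \frac{1}{Z}\right)}$
$d - w{\left(B{\left(G{\left(\sqrt{6 - 2} \right)} \right)} \right)} = 5018 - \frac{1}{1 + 4^{2}} = 5018 - \frac{1}{1 + 16} = 5018 - \frac{1}{17} = \frac{85305}{17}$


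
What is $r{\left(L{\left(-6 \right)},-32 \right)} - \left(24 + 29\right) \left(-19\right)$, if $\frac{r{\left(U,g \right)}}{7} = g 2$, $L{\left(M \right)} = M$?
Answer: $559$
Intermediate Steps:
$r{\left(U,g \right)} = 14 g$ ($r{\left(U,g \right)} = 7 g 2 = 7 \cdot 2 g = 14 g$)
$r{\left(L{\left(-6 \right)},-32 \right)} - \left(24 + 29\right) \left(-19\right) = 14 \left(-32\right) - \left(24 + 29\right) \left(-19\right) = -448 - 53 \left(-19\right) = -448 - -1007 = -448 + 1007 = 559$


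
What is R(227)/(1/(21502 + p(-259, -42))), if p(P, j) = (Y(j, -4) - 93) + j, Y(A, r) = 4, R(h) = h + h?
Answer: 9702434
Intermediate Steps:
R(h) = 2*h
p(P, j) = -89 + j (p(P, j) = (4 - 93) + j = -89 + j)
R(227)/(1/(21502 + p(-259, -42))) = (2*227)/(1/(21502 + (-89 - 42))) = 454/(1/(21502 - 131)) = 454/(1/21371) = 454*21371 = 9702434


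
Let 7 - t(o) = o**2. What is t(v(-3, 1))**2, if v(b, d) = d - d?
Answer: 49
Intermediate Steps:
v(b, d) = 0
t(o) = 7 - o**2
t(v(-3, 1))**2 = (7 - 1*0**2)**2 = (7 - 1*0)**2 = (7 + 0)**2 = 7**2 = 49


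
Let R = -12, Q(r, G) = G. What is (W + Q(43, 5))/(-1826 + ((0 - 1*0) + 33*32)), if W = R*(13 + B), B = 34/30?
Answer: 823/3850 ≈ 0.21377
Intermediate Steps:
B = 17/15 (B = 34*(1/30) = 17/15 ≈ 1.1333)
W = -848/5 (W = -12*(13 + 17/15) = -12*212/15 = -848/5 ≈ -169.60)
(W + Q(43, 5))/(-1826 + ((0 - 1*0) + 33*32)) = (-848/5 + 5)/(-1826 + ((0 - 1*0) + 33*32)) = -823/(5*(-1826 + ((0 + 0) + 1056))) = -823/(5*(-1826 + (0 + 1056))) = -823/(5*(-1826 + 1056)) = -823/5/(-770) = -823/5*(-1/770) = 823/3850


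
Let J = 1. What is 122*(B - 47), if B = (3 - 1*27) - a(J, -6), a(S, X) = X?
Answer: -7930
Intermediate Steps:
B = -18 (B = (3 - 1*27) - 1*(-6) = (3 - 27) + 6 = -24 + 6 = -18)
122*(B - 47) = 122*(-18 - 47) = 122*(-65) = -7930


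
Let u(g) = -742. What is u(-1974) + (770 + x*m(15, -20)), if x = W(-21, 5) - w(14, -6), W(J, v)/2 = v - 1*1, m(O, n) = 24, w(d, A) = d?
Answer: -116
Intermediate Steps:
W(J, v) = -2 + 2*v (W(J, v) = 2*(v - 1*1) = 2*(v - 1) = 2*(-1 + v) = -2 + 2*v)
x = -6 (x = (-2 + 2*5) - 1*14 = (-2 + 10) - 14 = 8 - 14 = -6)
u(-1974) + (770 + x*m(15, -20)) = -742 + (770 - 6*24) = -742 + (770 - 144) = -742 + 626 = -116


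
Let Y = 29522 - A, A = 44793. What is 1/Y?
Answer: -1/15271 ≈ -6.5484e-5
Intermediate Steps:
Y = -15271 (Y = 29522 - 1*44793 = 29522 - 44793 = -15271)
1/Y = 1/(-15271) = -1/15271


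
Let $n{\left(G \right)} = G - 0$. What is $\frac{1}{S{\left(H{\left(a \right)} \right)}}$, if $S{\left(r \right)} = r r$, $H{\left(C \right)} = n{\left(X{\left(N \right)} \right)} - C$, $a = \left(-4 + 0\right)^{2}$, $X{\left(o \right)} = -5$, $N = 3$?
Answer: $\frac{1}{441} \approx 0.0022676$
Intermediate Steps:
$n{\left(G \right)} = G$ ($n{\left(G \right)} = G + 0 = G$)
$a = 16$ ($a = \left(-4\right)^{2} = 16$)
$H{\left(C \right)} = -5 - C$
$S{\left(r \right)} = r^{2}$
$\frac{1}{S{\left(H{\left(a \right)} \right)}} = \frac{1}{\left(-5 - 16\right)^{2}} = \frac{1}{\left(-21\right)^{2}} = \frac{1}{441}$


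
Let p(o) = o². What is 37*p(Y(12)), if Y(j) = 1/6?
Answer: 37/36 ≈ 1.0278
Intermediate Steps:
Y(j) = ⅙
37*p(Y(12)) = 37*(⅙)² = 37*(1/36) = 37/36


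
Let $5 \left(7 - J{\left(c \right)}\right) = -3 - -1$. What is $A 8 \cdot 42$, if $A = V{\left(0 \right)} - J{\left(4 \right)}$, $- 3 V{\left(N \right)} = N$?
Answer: $- \frac{12432}{5} \approx -2486.4$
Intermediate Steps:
$J{\left(c \right)} = \frac{37}{5}$ ($J{\left(c \right)} = 7 - \frac{-3 - -1}{5} = 7 - \frac{-3 + 1}{5} = 7 - - \frac{2}{5} = 7 + \frac{2}{5} = \frac{37}{5}$)
$V{\left(N \right)} = - \frac{N}{3}$
$A = - \frac{37}{5}$ ($A = \left(- \frac{1}{3}\right) 0 - \frac{37}{5} = 0 - \frac{37}{5} = - \frac{37}{5} \approx -7.4$)
$A 8 \cdot 42 = \left(- \frac{37}{5}\right) 8 \cdot 42 = \left(- \frac{296}{5}\right) 42 = - \frac{12432}{5}$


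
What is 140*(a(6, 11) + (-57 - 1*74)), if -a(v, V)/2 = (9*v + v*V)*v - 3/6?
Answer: -219800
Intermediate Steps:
a(v, V) = 1 - 2*v*(9*v + V*v) (a(v, V) = -2*((9*v + v*V)*v - 3/6) = -2*((9*v + V*v)*v - 3*⅙) = -2*(v*(9*v + V*v) - ½) = -2*(-½ + v*(9*v + V*v)) = 1 - 2*v*(9*v + V*v))
140*(a(6, 11) + (-57 - 1*74)) = 140*((1 - 18*6² - 2*11*6²) + (-57 - 1*74)) = 140*((1 - 18*36 - 2*11*36) + (-57 - 74)) = 140*((1 - 648 - 792) - 131) = 140*(-1439 - 131) = 140*(-1570) = -219800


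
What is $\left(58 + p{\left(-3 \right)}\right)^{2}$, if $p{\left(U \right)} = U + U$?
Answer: $2704$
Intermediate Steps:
$p{\left(U \right)} = 2 U$
$\left(58 + p{\left(-3 \right)}\right)^{2} = \left(58 + 2 \left(-3\right)\right)^{2} = \left(58 - 6\right)^{2} = 52^{2} = 2704$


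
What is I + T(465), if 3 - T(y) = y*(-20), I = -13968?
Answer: -4665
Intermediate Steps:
T(y) = 3 + 20*y (T(y) = 3 - y*(-20) = 3 - (-20)*y = 3 + 20*y)
I + T(465) = -13968 + (3 + 20*465) = -13968 + (3 + 9300) = -13968 + 9303 = -4665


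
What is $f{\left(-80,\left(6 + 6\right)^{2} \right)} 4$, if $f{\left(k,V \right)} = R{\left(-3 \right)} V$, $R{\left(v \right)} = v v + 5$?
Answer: $8064$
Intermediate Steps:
$R{\left(v \right)} = 5 + v^{2}$ ($R{\left(v \right)} = v^{2} + 5 = 5 + v^{2}$)
$f{\left(k,V \right)} = 14 V$ ($f{\left(k,V \right)} = \left(5 + \left(-3\right)^{2}\right) V = \left(5 + 9\right) V = 14 V$)
$f{\left(-80,\left(6 + 6\right)^{2} \right)} 4 = 14 \left(6 + 6\right)^{2} \cdot 4 = 14 \cdot 12^{2} \cdot 4 = 14 \cdot 144 \cdot 4 = 2016 \cdot 4 = 8064$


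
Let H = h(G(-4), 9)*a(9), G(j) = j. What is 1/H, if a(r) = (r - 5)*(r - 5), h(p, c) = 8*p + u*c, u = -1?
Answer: -1/656 ≈ -0.0015244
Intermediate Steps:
h(p, c) = -c + 8*p (h(p, c) = 8*p - c = -c + 8*p)
a(r) = (-5 + r)² (a(r) = (-5 + r)*(-5 + r) = (-5 + r)²)
H = -656 (H = (-1*9 + 8*(-4))*(-5 + 9)² = (-9 - 32)*4² = -41*16 = -656)
1/H = 1/(-656) = -1/656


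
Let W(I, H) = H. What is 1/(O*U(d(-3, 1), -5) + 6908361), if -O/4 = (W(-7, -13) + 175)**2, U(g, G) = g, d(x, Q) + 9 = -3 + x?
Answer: 1/8483001 ≈ 1.1788e-7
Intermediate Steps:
d(x, Q) = -12 + x (d(x, Q) = -9 + (-3 + x) = -12 + x)
O = -104976 (O = -4*(-13 + 175)**2 = -4*162**2 = -4*26244 = -104976)
1/(O*U(d(-3, 1), -5) + 6908361) = 1/(-104976*(-12 - 3) + 6908361) = 1/(-104976*(-15) + 6908361) = 1/(1574640 + 6908361) = 1/8483001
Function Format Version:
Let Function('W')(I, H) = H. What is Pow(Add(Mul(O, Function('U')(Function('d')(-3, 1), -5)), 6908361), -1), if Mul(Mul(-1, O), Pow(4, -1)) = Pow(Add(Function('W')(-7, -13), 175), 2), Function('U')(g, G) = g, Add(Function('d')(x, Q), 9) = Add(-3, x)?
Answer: Rational(1, 8483001) ≈ 1.1788e-7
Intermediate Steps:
Function('d')(x, Q) = Add(-12, x) (Function('d')(x, Q) = Add(-9, Add(-3, x)) = Add(-12, x))
O = -104976 (O = Mul(-4, Pow(Add(-13, 175), 2)) = Mul(-4, Pow(162, 2)) = Mul(-4, 26244) = -104976)
Pow(Add(Mul(O, Function('U')(Function('d')(-3, 1), -5)), 6908361), -1) = Pow(Add(Mul(-104976, Add(-12, -3)), 6908361), -1) = Pow(Add(Mul(-104976, -15), 6908361), -1) = Pow(Add(1574640, 6908361), -1) = Pow(8483001, -1) = Rational(1, 8483001)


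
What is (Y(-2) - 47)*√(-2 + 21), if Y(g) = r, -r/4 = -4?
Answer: -31*√19 ≈ -135.13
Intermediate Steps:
r = 16 (r = -4*(-4) = 16)
Y(g) = 16
(Y(-2) - 47)*√(-2 + 21) = (16 - 47)*√(-2 + 21) = -31*√19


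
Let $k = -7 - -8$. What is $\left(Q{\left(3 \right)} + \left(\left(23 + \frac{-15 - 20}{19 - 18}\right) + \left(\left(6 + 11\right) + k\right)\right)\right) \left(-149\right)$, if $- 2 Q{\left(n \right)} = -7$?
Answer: $- \frac{2831}{2} \approx -1415.5$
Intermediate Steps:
$k = 1$ ($k = -7 + 8 = 1$)
$Q{\left(n \right)} = \frac{7}{2}$ ($Q{\left(n \right)} = \left(- \frac{1}{2}\right) \left(-7\right) = \frac{7}{2}$)
$\left(Q{\left(3 \right)} + \left(\left(23 + \frac{-15 - 20}{19 - 18}\right) + \left(\left(6 + 11\right) + k\right)\right)\right) \left(-149\right) = \left(\frac{7}{2} + \left(\left(23 + \frac{-15 - 20}{19 - 18}\right) + \left(\left(6 + 11\right) + 1\right)\right)\right) \left(-149\right) = \left(\frac{7}{2} + \left(\left(23 - \frac{35}{1}\right) + \left(17 + 1\right)\right)\right) \left(-149\right) = \left(\frac{7}{2} + \left(\left(23 - 35\right) + 18\right)\right) \left(-149\right) = \left(\frac{7}{2} + \left(-12 + 18\right)\right) \left(-149\right) = \left(\frac{7}{2} + 6\right) \left(-149\right) = \frac{19}{2} \left(-149\right) = - \frac{2831}{2}$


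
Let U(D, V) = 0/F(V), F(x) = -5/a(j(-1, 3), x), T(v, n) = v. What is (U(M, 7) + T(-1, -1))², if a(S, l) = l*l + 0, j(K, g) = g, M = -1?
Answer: 1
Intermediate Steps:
a(S, l) = l² (a(S, l) = l² + 0 = l²)
F(x) = -5/x²
U(D, V) = 0 (U(D, V) = 0/((-5/V²)) = 0*(-V²/5) = 0)
(U(M, 7) + T(-1, -1))² = (0 - 1)² = (-1)² = 1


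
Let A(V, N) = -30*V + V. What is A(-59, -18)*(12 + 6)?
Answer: 30798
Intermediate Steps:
A(V, N) = -29*V
A(-59, -18)*(12 + 6) = (-29*(-59))*(12 + 6) = 1711*18 = 30798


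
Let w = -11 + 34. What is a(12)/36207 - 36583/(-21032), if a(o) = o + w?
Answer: 1325296801/761505624 ≈ 1.7404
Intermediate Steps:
w = 23
a(o) = 23 + o (a(o) = o + 23 = 23 + o)
a(12)/36207 - 36583/(-21032) = (23 + 12)/36207 - 36583/(-21032) = 35*(1/36207) - 36583*(-1/21032) = 35/36207 + 36583/21032 = 1325296801/761505624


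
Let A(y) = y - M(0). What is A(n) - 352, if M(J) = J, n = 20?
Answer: -332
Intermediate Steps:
A(y) = y (A(y) = y - 1*0 = y + 0 = y)
A(n) - 352 = 20 - 352 = -332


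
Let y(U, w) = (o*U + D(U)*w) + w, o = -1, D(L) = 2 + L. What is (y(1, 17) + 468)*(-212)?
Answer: -113420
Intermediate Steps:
y(U, w) = w - U + w*(2 + U) (y(U, w) = (-U + (2 + U)*w) + w = (-U + w*(2 + U)) + w = w - U + w*(2 + U))
(y(1, 17) + 468)*(-212) = ((17 - 1*1 + 17*(2 + 1)) + 468)*(-212) = ((17 - 1 + 17*3) + 468)*(-212) = ((17 - 1 + 51) + 468)*(-212) = (67 + 468)*(-212) = 535*(-212) = -113420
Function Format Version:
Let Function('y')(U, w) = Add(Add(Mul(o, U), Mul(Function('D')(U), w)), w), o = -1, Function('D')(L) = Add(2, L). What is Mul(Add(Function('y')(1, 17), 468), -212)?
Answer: -113420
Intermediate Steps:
Function('y')(U, w) = Add(w, Mul(-1, U), Mul(w, Add(2, U))) (Function('y')(U, w) = Add(Add(Mul(-1, U), Mul(Add(2, U), w)), w) = Add(Add(Mul(-1, U), Mul(w, Add(2, U))), w) = Add(w, Mul(-1, U), Mul(w, Add(2, U))))
Mul(Add(Function('y')(1, 17), 468), -212) = Mul(Add(Add(17, Mul(-1, 1), Mul(17, Add(2, 1))), 468), -212) = Mul(Add(Add(17, -1, Mul(17, 3)), 468), -212) = Mul(Add(Add(17, -1, 51), 468), -212) = Mul(Add(67, 468), -212) = Mul(535, -212) = -113420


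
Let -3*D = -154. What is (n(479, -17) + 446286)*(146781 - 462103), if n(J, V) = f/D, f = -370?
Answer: -1547936734482/11 ≈ -1.4072e+11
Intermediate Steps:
D = 154/3 (D = -⅓*(-154) = 154/3 ≈ 51.333)
n(J, V) = -555/77 (n(J, V) = -370/154/3 = -370*3/154 = -555/77)
(n(479, -17) + 446286)*(146781 - 462103) = (-555/77 + 446286)*(146781 - 462103) = (34363467/77)*(-315322) = -1547936734482/11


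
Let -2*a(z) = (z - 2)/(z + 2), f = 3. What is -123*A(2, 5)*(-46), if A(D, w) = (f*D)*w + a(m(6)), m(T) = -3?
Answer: 155595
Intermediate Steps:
a(z) = -(-2 + z)/(2*(2 + z)) (a(z) = -(z - 2)/(2*(z + 2)) = -(-2 + z)/(2*(2 + z)))
A(D, w) = -5/2 + 3*D*w (A(D, w) = (3*D)*w + (2 - 1*(-3))/(2*(2 - 3)) = 3*D*w + (1/2)*(2 + 3)/(-1) = 3*D*w + (1/2)*(-1)*5 = 3*D*w - 5/2 = -5/2 + 3*D*w)
-123*A(2, 5)*(-46) = -123*(-5/2 + 3*2*5)*(-46) = -123*(-5/2 + 30)*(-46) = -123*55/2*(-46) = -41*165/2*(-46) = -6765/2*(-46) = 155595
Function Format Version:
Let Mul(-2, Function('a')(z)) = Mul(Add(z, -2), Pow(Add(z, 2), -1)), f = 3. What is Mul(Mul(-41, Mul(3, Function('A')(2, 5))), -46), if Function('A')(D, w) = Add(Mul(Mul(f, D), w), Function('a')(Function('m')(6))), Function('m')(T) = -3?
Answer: 155595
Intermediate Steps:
Function('a')(z) = Mul(Rational(-1, 2), Pow(Add(2, z), -1), Add(-2, z)) (Function('a')(z) = Mul(Rational(-1, 2), Mul(Add(z, -2), Pow(Add(z, 2), -1))) = Mul(Rational(-1, 2), Mul(Add(-2, z), Pow(Add(2, z), -1))) = Mul(Rational(-1, 2), Mul(Pow(Add(2, z), -1), Add(-2, z))) = Mul(Rational(-1, 2), Pow(Add(2, z), -1), Add(-2, z)))
Function('A')(D, w) = Add(Rational(-5, 2), Mul(3, D, w)) (Function('A')(D, w) = Add(Mul(Mul(3, D), w), Mul(Rational(1, 2), Pow(Add(2, -3), -1), Add(2, Mul(-1, -3)))) = Add(Mul(3, D, w), Mul(Rational(1, 2), Pow(-1, -1), Add(2, 3))) = Add(Mul(3, D, w), Mul(Rational(1, 2), -1, 5)) = Add(Mul(3, D, w), Rational(-5, 2)) = Add(Rational(-5, 2), Mul(3, D, w)))
Mul(Mul(-41, Mul(3, Function('A')(2, 5))), -46) = Mul(Mul(-41, Mul(3, Add(Rational(-5, 2), Mul(3, 2, 5)))), -46) = Mul(Mul(-41, Mul(3, Add(Rational(-5, 2), 30))), -46) = Mul(Mul(-41, Mul(3, Rational(55, 2))), -46) = Mul(Mul(-41, Rational(165, 2)), -46) = Mul(Rational(-6765, 2), -46) = 155595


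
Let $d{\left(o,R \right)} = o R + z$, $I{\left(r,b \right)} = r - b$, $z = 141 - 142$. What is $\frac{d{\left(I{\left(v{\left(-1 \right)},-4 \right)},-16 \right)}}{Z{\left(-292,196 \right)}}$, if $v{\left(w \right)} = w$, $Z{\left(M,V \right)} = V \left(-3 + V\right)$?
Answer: $- \frac{1}{772} \approx -0.0012953$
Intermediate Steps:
$z = -1$ ($z = 141 - 142 = -1$)
$d{\left(o,R \right)} = -1 + R o$ ($d{\left(o,R \right)} = o R - 1 = R o - 1 = -1 + R o$)
$\frac{d{\left(I{\left(v{\left(-1 \right)},-4 \right)},-16 \right)}}{Z{\left(-292,196 \right)}} = \frac{-1 - 16 \left(-1 - -4\right)}{196 \left(-3 + 196\right)} = \frac{-1 - 16 \left(-1 + 4\right)}{196 \cdot 193} = \frac{-1 - 48}{37828} = \left(-1 - 48\right) \frac{1}{37828} = \left(-49\right) \frac{1}{37828} = - \frac{1}{772}$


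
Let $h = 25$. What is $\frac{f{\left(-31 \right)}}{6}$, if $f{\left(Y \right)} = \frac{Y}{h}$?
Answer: $- \frac{31}{150} \approx -0.20667$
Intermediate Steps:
$f{\left(Y \right)} = \frac{Y}{25}$
$\frac{f{\left(-31 \right)}}{6} = \frac{\frac{1}{25} \left(-31\right)}{6} = \left(- \frac{31}{25}\right) \frac{1}{6} = - \frac{31}{150}$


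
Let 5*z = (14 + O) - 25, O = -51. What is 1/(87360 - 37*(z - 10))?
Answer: 5/440944 ≈ 1.1339e-5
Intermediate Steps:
z = -62/5 (z = ((14 - 51) - 25)/5 = (-37 - 25)/5 = (1/5)*(-62) = -62/5 ≈ -12.400)
1/(87360 - 37*(z - 10)) = 1/(87360 - 37*(-62/5 - 10)) = 1/(87360 - 37*(-112/5)) = 1/(87360 + 4144/5) = 1/(440944/5) = 5/440944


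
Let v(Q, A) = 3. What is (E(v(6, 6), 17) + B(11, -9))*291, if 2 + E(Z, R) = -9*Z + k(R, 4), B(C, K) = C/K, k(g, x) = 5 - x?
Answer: -25511/3 ≈ -8503.7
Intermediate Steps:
E(Z, R) = -1 - 9*Z (E(Z, R) = -2 + (-9*Z + (5 - 1*4)) = -2 + (-9*Z + (5 - 4)) = -2 + (-9*Z + 1) = -2 + (1 - 9*Z) = -1 - 9*Z)
(E(v(6, 6), 17) + B(11, -9))*291 = ((-1 - 9*3) + 11/(-9))*291 = ((-1 - 27) + 11*(-⅑))*291 = (-28 - 11/9)*291 = -263/9*291 = -25511/3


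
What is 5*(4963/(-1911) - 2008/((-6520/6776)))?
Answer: 463734013/44499 ≈ 10421.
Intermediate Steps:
5*(4963/(-1911) - 2008/((-6520/6776))) = 5*(4963*(-1/1911) - 2008/((-6520*1/6776))) = 5*(-709/273 - 2008/(-815/847)) = 5*(-709/273 - 2008*(-847/815)) = 5*(-709/273 + 1700776/815) = 5*(463734013/222495) = 463734013/44499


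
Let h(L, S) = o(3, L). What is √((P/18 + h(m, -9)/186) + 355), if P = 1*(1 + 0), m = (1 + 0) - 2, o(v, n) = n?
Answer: √3070829/93 ≈ 18.843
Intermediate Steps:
m = -1 (m = 1 - 2 = -1)
P = 1 (P = 1*1 = 1)
h(L, S) = L
√((P/18 + h(m, -9)/186) + 355) = √((1/18 - 1/186) + 355) = √(14/279 + 355) = √(99059/279) = √3070829/93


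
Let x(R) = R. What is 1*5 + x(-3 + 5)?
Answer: 7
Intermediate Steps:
1*5 + x(-3 + 5) = 1*5 + (-3 + 5) = 5 + 2 = 7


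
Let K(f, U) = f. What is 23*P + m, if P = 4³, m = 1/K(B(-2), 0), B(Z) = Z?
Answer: 2943/2 ≈ 1471.5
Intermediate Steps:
m = -½ (m = 1/(-2) = -½ ≈ -0.50000)
P = 64
23*P + m = 23*64 - ½ = 1472 - ½ = 2943/2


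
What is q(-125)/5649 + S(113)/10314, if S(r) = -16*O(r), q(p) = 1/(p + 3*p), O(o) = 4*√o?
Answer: -1/2824500 - 32*√113/5157 ≈ -0.065962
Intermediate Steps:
q(p) = 1/(4*p)
S(r) = -64*√r
q(-125)/5649 + S(113)/10314 = ((¼)/(-125))/5649 - 64*√113/10314 = ((¼)*(-1/125))*(1/5649) - 64*√113*(1/10314) = -1/500*1/5649 - 32*√113/5157 = -1/2824500 - 32*√113/5157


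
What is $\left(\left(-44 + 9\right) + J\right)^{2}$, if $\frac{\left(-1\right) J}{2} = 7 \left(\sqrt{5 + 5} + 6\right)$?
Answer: $16121 + 3332 \sqrt{10} \approx 26658.0$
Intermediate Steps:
$J = -84 - 14 \sqrt{10}$ ($J = - 2 \cdot 7 \left(\sqrt{5 + 5} + 6\right) = - 2 \cdot 7 \left(\sqrt{10} + 6\right) = - 2 \cdot 7 \left(6 + \sqrt{10}\right) = - 2 \left(42 + 7 \sqrt{10}\right) = -84 - 14 \sqrt{10} \approx -128.27$)
$\left(\left(-44 + 9\right) + J\right)^{2} = \left(\left(-44 + 9\right) - \left(84 + 14 \sqrt{10}\right)\right)^{2} = \left(-35 - \left(84 + 14 \sqrt{10}\right)\right)^{2} = \left(-119 - 14 \sqrt{10}\right)^{2}$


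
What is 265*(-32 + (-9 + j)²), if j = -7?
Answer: 59360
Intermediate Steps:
265*(-32 + (-9 + j)²) = 265*(-32 + (-9 - 7)²) = 265*(-32 + (-16)²) = 265*(-32 + 256) = 265*224 = 59360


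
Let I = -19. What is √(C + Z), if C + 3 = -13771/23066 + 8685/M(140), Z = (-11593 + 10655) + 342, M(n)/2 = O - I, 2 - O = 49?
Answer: I*√78698620486990/322924 ≈ 27.472*I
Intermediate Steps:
O = -47 (O = 2 - 1*49 = 2 - 49 = -47)
M(n) = -56 (M(n) = 2*(-47 - 1*(-19)) = 2*(-47 + 19) = 2*(-28) = -56)
Z = -596 (Z = -938 + 342 = -596)
C = -102487237/645848 (C = -3 + (-13771/23066 + 8685/(-56)) = -3 + (-13771*1/23066 + 8685*(-1/56)) = -3 + (-13771/23066 - 8685/56) = -3 - 100549693/645848 = -102487237/645848 ≈ -158.69)
√(C + Z) = √(-102487237/645848 - 596) = √(-487412645/645848) = I*√78698620486990/322924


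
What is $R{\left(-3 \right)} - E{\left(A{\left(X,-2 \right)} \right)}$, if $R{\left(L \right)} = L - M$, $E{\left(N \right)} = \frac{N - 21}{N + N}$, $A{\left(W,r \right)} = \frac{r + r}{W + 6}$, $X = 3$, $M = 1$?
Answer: $- \frac{225}{8} \approx -28.125$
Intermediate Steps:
$A{\left(W,r \right)} = \frac{2 r}{6 + W}$
$E{\left(N \right)} = \frac{-21 + N}{2 N}$
$R{\left(L \right)} = -1 + L$ ($R{\left(L \right)} = L - 1 = -1 + L$)
$R{\left(-3 \right)} - E{\left(A{\left(X,-2 \right)} \right)} = \left(-1 - 3\right) - \frac{-21 + 2 \left(-2\right) \frac{1}{6 + 3}}{2 \cdot 2 \left(-2\right) \frac{1}{6 + 3}} = -4 - \frac{-21 + 2 \left(-2\right) \frac{1}{9}}{2 \cdot 2 \left(-2\right) \frac{1}{9}} = -4 - \frac{-21 - \frac{4}{9}}{2 \left(- \frac{4}{9}\right)} = -4 - \frac{1}{2} \left(- \frac{9}{4}\right) \left(- \frac{193}{9}\right) = -4 - \frac{193}{8} = - \frac{225}{8}$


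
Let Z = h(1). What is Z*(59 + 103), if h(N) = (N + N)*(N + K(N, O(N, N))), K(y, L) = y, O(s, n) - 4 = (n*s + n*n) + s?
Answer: 648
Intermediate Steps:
O(s, n) = 4 + s + n² + n*s (O(s, n) = 4 + ((n*s + n*n) + s) = 4 + ((n*s + n²) + s) = 4 + ((n² + n*s) + s) = 4 + (s + n² + n*s) = 4 + s + n² + n*s)
h(N) = 4*N² (h(N) = (N + N)*(N + N) = (2*N)*(2*N) = 4*N²)
Z = 4 (Z = 4*1² = 4*1 = 4)
Z*(59 + 103) = 4*(59 + 103) = 4*162 = 648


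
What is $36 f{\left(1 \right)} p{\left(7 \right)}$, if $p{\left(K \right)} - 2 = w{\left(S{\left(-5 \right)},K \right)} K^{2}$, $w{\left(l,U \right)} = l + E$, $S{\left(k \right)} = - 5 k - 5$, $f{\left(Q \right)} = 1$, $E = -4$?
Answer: $28296$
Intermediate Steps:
$S{\left(k \right)} = -5 - 5 k$
$w{\left(l,U \right)} = -4 + l$ ($w{\left(l,U \right)} = l - 4 = -4 + l$)
$p{\left(K \right)} = 2 + 16 K^{2}$ ($p{\left(K \right)} = 2 + \left(-4 - -20\right) K^{2} = 2 + \left(-4 + \left(-5 + 25\right)\right) K^{2} = 2 + \left(-4 + 20\right) K^{2} = 2 + 16 K^{2}$)
$36 f{\left(1 \right)} p{\left(7 \right)} = 36 \cdot 1 \left(2 + 16 \cdot 7^{2}\right) = 36 \left(2 + 16 \cdot 49\right) = 36 \left(2 + 784\right) = 36 \cdot 786 = 28296$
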